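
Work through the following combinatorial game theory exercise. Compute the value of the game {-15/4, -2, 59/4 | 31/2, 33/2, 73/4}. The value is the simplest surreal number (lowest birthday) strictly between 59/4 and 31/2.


Left options: {-15/4, -2, 59/4}, max = 59/4
Right options: {31/2, 33/2, 73/4}, min = 31/2
All options are numbers and max(Left) < min(Right), so by the simplicity theorem the value is the simplest (earliest-born) number strictly between 59/4 and 31/2.
The only integer strictly between 59/4 and 31/2 is 15.
No non-integer in the interval can be simpler: if x is a non-integer in the interval, then floor(x) or ceil(x) also lies in the interval (the interval contains an integer), and both are proper prefixes of x's sign expansion, i.e. born earlier. So the game value is 15.
Game value = 15

15


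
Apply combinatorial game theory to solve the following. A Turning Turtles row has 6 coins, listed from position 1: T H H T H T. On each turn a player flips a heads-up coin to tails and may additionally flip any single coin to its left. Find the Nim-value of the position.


Coins: T H H T H T
Key fact: a single head at position k behaves exactly like a Nim heap of size k (turning it to T and optionally flipping a coin at j < k corresponds to moving the heap from k to j, or to 0), and heads combine as a disjunctive sum (two heads at the same place would cancel, matching j XOR j = 0). So the Nim-value is the XOR of the 1-indexed positions of the heads.
Face-up positions (1-indexed): [2, 3, 5]
XOR 0 with 2: 0 XOR 2 = 2
XOR 2 with 3: 2 XOR 3 = 1
XOR 1 with 5: 1 XOR 5 = 4
Nim-value = 4

4


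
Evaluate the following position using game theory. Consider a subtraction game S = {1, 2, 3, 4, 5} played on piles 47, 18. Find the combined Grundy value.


Subtraction set: {1, 2, 3, 4, 5}
For this subtraction set, G(n) = n mod 6 (period = max + 1 = 6).
Pile 1 (size 47): G(47) = 47 mod 6 = 5
Pile 2 (size 18): G(18) = 18 mod 6 = 0
Total Grundy value = XOR of all: 5 XOR 0 = 5

5


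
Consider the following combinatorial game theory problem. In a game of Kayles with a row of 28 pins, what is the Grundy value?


Kayles: a move removes 1 or 2 adjacent pins from a contiguous row.
Removing pins from a row of k leaves two independent rows (a, b) with a + b = k - 1 (one pin) or a + b = k - 2 (two pins); an end removal gives a = 0.
By Sprague-Grundy, G(k) = mex{ G(a) XOR G(b) } over all these splits. G(0) = 0.
G(1): splits (0,0):0^0=0 -> mex({0}) = 1
G(2): splits (0,1):0^1=1 (0,0):0^0=0 -> mex({0, 1}) = 2
G(3): splits (0,2):0^2=2 (1,1):1^1=0 (0,1):0^1=1 -> mex({0, 1, 2}) = 3
G(4): splits (0,3):0^3=3 (1,2):1^2=3 (0,2):0^2=2 (1,1):1^1=0 -> mex({0, 2, 3}) = 1
G(5): splits (0,4):0^1=1 (1,3):1^3=2 (2,2):2^2=0 (0,3):0^3=3 (1,2):1^2=3 -> mex({0, 1, 2, 3}) = 4
G(6) = mex({0, 1, 2, 4}) = 3
G(7) = mex({0, 1, 3, 4, 5}) = 2
G(8) = mex({0, 2, 3, 5, 6}) = 1
G(9) = mex({0, 1, 2, 3, 6, 7}) = 4
G(10) = mex({0, 1, 3, 4, 5, 7}) = 2
G(11) = mex({0, 1, 2, 3, 4, 5}) = 6
G(12) = mex({0, 1, 2, 3, 5, 6, 7}) = 4
G(13) = mex({0, 2, 3, 4, 6, 7}) = 1
G(14) = mex({0, 1, 4, 5, 6, 7}) = 2
G(15) = mex({0, 1, 2, 3, 4, 5, 6}) = 7
G(16) = mex({0, 2, 3, 5, 6, 7}) = 1
G(17) = mex({0, 1, 2, 3, 5, 6, 7}) = 4
G(18) = mex({0, 1, 2, 4, 5, 6}) = 3
G(19) = mex({0, 1, 3, 4, 5, 7}) = 2
G(20) = mex({0, 2, 3, 4, 5, 6, 7}) = 1
G(21) = mex({0, 1, 2, 3, 5, 6, 7}) = 4
G(22) = mex({0, 1, 2, 3, 4, 5, 7}) = 6
G(23) = mex({0, 1, 2, 3, 4, 5, 6}) = 7
G(24) = mex({0, 1, 2, 3, 5, 6, 7}) = 4
G(25) = mex({0, 2, 3, 4, 6, 7}) = 1
G(26) = mex({0, 1, 3, 4, 5, 6, 7}) = 2
G(27) = mex({0, 1, 2, 3, 4, 5, 6, 7}) = 8
G(28) = mex({0, 1, 2, 3, 4, 6, 7, 8}) = 5
Therefore G(28) = 5.

5


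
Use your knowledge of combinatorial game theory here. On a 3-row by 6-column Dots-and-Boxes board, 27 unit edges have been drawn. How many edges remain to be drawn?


Grid: 3 x 6 boxes, i.e. 4 rows and 7 columns of dots.
Horizontal edges: (rows + 1) * cols = 4 * 6 = 24
Vertical edges: rows * (cols + 1) = 3 * 7 = 21
Total edges: 24 + 21 = 45
Edges drawn: 27
Remaining: 45 - 27 = 18

18


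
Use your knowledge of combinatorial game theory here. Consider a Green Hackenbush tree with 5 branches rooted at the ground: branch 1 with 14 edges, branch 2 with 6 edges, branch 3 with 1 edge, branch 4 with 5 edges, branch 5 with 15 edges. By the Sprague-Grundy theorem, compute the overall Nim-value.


The tree has 5 branches from the ground vertex.
In Green Hackenbush, the Nim-value of a simple path of length k is k.
Branch 1: length 14, Nim-value = 14
Branch 2: length 6, Nim-value = 6
Branch 3: length 1, Nim-value = 1
Branch 4: length 5, Nim-value = 5
Branch 5: length 15, Nim-value = 15
Total Nim-value = XOR of all branch values:
0 XOR 14 = 14
14 XOR 6 = 8
8 XOR 1 = 9
9 XOR 5 = 12
12 XOR 15 = 3
Nim-value of the tree = 3

3


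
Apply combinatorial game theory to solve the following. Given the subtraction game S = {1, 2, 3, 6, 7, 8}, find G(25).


The subtraction set is S = {1, 2, 3, 6, 7, 8}.
G(k) = mex{ G(k - s) : s in S, s <= k }. We compute iteratively: G(0) = 0.
G(1) = mex({0}) = 1
G(2) = mex({0, 1}) = 2
G(3) = mex({0, 1, 2}) = 3
G(4) = mex({1, 2, 3}) = 0
G(5) = mex({0, 2, 3}) = 1
G(6) = mex({0, 1, 3}) = 2
G(7) = mex({0, 1, 2}) = 3
G(8) = mex({0, 1, 2, 3}) = 4
G(9) = mex({1, 2, 3, 4}) = 0
G(10) = mex({0, 2, 3, 4}) = 1
G(11) = mex({0, 1, 3, 4}) = 2
G(12) = mex({0, 1, 2}) = 3
G(13) = mex({1, 2, 3}) = 0
G(14) = mex({0, 2, 3, 4}) = 1
G(15) = mex({0, 1, 3, 4}) = 2
G(16) = mex({0, 1, 2, 4}) = 3
Observe that G(9)..G(16) = 0, 1, 2, 3, 0, 1, 2, 3 repeats G(0)..G(7) = 0, 1, 2, 3, 0, 1, 2, 3.
For k >= max(S) = 8, G(k) is determined by the previous 8 values G(k-8)..G(k-1); a window of 8 consecutive values has recurred shifted by 9, so by induction G(k + 9) = G(k) for all k >= 0: the sequence is periodic from the start with period 9.
One period: G(0..8) = 0, 1, 2, 3, 0, 1, 2, 3, 4.
25 mod 9 = 7, so G(25) = G(7) = 3.

3


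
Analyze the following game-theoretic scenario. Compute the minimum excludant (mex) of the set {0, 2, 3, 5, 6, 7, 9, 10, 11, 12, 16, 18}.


Set = {0, 2, 3, 5, 6, 7, 9, 10, 11, 12, 16, 18}
0 is in the set.
1 is NOT in the set. This is the mex.
mex = 1

1


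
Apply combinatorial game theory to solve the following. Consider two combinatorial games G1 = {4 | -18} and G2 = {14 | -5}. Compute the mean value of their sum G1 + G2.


G1 = {4 | -18}, G2 = {14 | -5}
Each is a switch {a | b} with numbers a > b; its mean value is (a + b)/2, and mean value is additive over game sums: m(G1 + G2) = m(G1) + m(G2).
Mean of G1 = (4 + (-18))/2 = -14/2 = -7
Mean of G2 = (14 + (-5))/2 = 9/2 = 9/2
Mean of G1 + G2 = -7 + 9/2 = -5/2

-5/2


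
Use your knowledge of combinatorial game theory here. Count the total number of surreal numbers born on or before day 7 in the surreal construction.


Day 0: {|} = 0 is born. Count = 1.
Day n: the number of surreal numbers born by day n is 2^(n+1) - 1.
By day 0: 2^1 - 1 = 1
By day 1: 2^2 - 1 = 3
By day 2: 2^3 - 1 = 7
By day 3: 2^4 - 1 = 15
By day 4: 2^5 - 1 = 31
By day 5: 2^6 - 1 = 63
By day 6: 2^7 - 1 = 127
By day 7: 2^8 - 1 = 255
By day 7: 255 surreal numbers.

255


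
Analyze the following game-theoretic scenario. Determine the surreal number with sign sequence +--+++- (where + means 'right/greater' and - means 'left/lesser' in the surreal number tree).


Sign expansion: +--+++-
Rule: track bounds (lo, hi), initially (-inf, +inf). On '+', the current value becomes lo and we move to the simplest number in (value, hi): value + 1 if hi = +inf, otherwise the midpoint (value + hi)/2. On '-', the current value becomes hi and we move to value - 1 if lo = -inf, otherwise the midpoint (lo + value)/2.
Start at 0.
Step 1: sign = +, move right. Bounds: (0, +inf). Value = 1
Step 2: sign = -, move left. Bounds: (0, 1). Value = 1/2
Step 3: sign = -, move left. Bounds: (0, 1/2). Value = 1/4
Step 4: sign = +, move right. Bounds: (1/4, 1/2). Value = 3/8
Step 5: sign = +, move right. Bounds: (3/8, 1/2). Value = 7/16
Step 6: sign = +, move right. Bounds: (7/16, 1/2). Value = 15/32
Step 7: sign = -, move left. Bounds: (7/16, 15/32). Value = 29/64
The surreal number with sign expansion +--+++- is 29/64.

29/64


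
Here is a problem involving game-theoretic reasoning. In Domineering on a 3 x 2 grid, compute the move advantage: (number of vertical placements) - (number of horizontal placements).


Board is 3 x 2 (rows x cols).
Left (vertical) placements: (rows-1) * cols = 2 * 2 = 4
Right (horizontal) placements: rows * (cols-1) = 3 * 1 = 3
Advantage = Left - Right = 4 - 3 = 1

1


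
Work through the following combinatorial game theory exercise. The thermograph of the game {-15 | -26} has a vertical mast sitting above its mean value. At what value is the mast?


Game = {-15 | -26}, a switch {a | b} with numbers a > b.
Its thermograph has left wall a - t and right wall b + t, which meet at t = (a - b)/2, where both equal (a + b)/2. So the mast (mean value) is at (a + b)/2.
Mean = (-15 + (-26))/2 = -41/2 = -41/2

-41/2


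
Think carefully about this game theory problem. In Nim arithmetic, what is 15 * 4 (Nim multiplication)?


Nim multiplication is bilinear over XOR: (u XOR v) * w = (u*w) XOR (v*w).
So we split each operand into its bit components and XOR the pairwise Nim products.
15 = 1 + 2 + 4 + 8 (as XOR of powers of 2).
4 = 4 (as XOR of powers of 2).
Using the standard Nim-product table on single bits:
  2*2 = 3,   2*4 = 8,   2*8 = 12,
  4*4 = 6,   4*8 = 11,  8*8 = 13,
and  1*x = x (identity), k*l = l*k (commutative).
Pairwise Nim products:
  1 * 4 = 4
  2 * 4 = 8
  4 * 4 = 6
  8 * 4 = 11
XOR them: 4 XOR 8 XOR 6 XOR 11 = 1.
Result: 15 * 4 = 1 (in Nim).

1


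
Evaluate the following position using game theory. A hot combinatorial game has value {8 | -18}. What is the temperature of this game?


The game is {8 | -18}, a switch {a | b} with numbers a > b.
Cooling {a | b} by t gives {a - t | b + t}, which stops being hot when a - t = b + t, i.e. at t = (a - b)/2. So the temperature of a switch is (a - b)/2.
Temperature = (Left option - Right option) / 2
= (8 - (-18)) / 2
= 26 / 2
= 13

13


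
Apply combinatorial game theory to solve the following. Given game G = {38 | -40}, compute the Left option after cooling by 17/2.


Original game: {38 | -40} (a switch {a | b} with a > b).
Cooling by t (for t below the temperature (a - b)/2 = 39) taxes each move by t: {a | b} cooled by t is {a - t | b + t}.
Cooling amount: t = 17/2
Cooled Left option: 38 - 17/2 = 59/2
Cooled Right option: -40 + 17/2 = -63/2
Cooled game: {59/2 | -63/2}
Left option = 59/2

59/2


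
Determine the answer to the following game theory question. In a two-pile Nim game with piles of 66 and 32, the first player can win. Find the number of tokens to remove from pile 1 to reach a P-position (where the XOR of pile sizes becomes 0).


Piles: 66 and 32
Current XOR: 66 XOR 32 = 98 (non-zero, so this is an N-position).
To make the XOR zero, we need to find a move that balances the piles.
For pile 1 (size 66): target = 66 XOR 98 = 32
We reduce pile 1 from 66 to 32.
Tokens removed: 66 - 32 = 34
Verification: 32 XOR 32 = 0

34


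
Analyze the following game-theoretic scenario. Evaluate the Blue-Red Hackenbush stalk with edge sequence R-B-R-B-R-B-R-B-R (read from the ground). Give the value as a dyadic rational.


Edges (from ground): R-B-R-B-R-B-R-B-R
By Berlekamp's sign-expansion rule, a Blue-Red Hackenbush stalk has the value of the surreal number whose sign sequence is the edge sequence with B -> + and R -> -.
Sign sequence: -+-+-+-+-
Trace the sign expansion in the surreal number tree, starting from 0:
Edge 1: R (sign -) -> bounds (-inf, 0), value = -1
Edge 2: B (sign +) -> bounds (-1, 0), value = -1/2
Edge 3: R (sign -) -> bounds (-1, -1/2), value = -3/4
Edge 4: B (sign +) -> bounds (-3/4, -1/2), value = -5/8
Edge 5: R (sign -) -> bounds (-3/4, -5/8), value = -11/16
Edge 6: B (sign +) -> bounds (-11/16, -5/8), value = -21/32
Edge 7: R (sign -) -> bounds (-11/16, -21/32), value = -43/64
Edge 8: B (sign +) -> bounds (-43/64, -21/32), value = -85/128
Edge 9: R (sign -) -> bounds (-43/64, -85/128), value = -171/256
Game value = -171/256

-171/256


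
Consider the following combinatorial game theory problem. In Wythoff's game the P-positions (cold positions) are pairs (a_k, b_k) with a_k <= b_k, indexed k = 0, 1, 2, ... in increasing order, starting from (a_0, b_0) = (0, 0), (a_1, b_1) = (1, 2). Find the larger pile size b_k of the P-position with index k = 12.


By Wythoff's theorem, a_k = floor(k * phi) and b_k = floor(k * phi^2) = a_k + k, where phi = (1 + sqrt(5))/2 is the golden ratio.
phi = (1 + sqrt(5))/2 = 1.618034
phi^2 = phi + 1 = 2.618034
k = 12
k * phi^2 = 12 * 2.618034 = 31.416408
b_12 = floor(k * phi^2) = 31 (check: a_12 + k = 19 + 12 = 31)

31


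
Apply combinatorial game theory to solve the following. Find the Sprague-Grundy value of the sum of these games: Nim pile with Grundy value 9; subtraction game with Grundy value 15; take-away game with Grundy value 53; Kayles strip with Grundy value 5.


By the Sprague-Grundy theorem, the Grundy value of a sum of games is the XOR of individual Grundy values.
Nim pile: Grundy value = 9. Running XOR: 0 XOR 9 = 9
subtraction game: Grundy value = 15. Running XOR: 9 XOR 15 = 6
take-away game: Grundy value = 53. Running XOR: 6 XOR 53 = 51
Kayles strip: Grundy value = 5. Running XOR: 51 XOR 5 = 54
The combined Grundy value is 54.

54


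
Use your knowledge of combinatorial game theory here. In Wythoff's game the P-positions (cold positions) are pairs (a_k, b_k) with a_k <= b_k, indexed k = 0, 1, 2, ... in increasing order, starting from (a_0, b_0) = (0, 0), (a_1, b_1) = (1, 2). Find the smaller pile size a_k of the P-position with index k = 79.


By Wythoff's theorem, a_k = floor(k * phi) and b_k = floor(k * phi^2) = a_k + k, where phi = (1 + sqrt(5))/2 is the golden ratio.
phi = (1 + sqrt(5))/2 = 1.618034
k = 79
k * phi = 79 * 1.618034 = 127.824685
a_79 = floor(k * phi) = 127

127


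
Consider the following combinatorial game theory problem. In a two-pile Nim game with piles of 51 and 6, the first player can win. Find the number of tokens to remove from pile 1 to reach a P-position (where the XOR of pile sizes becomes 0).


Piles: 51 and 6
Current XOR: 51 XOR 6 = 53 (non-zero, so this is an N-position).
To make the XOR zero, we need to find a move that balances the piles.
For pile 1 (size 51): target = 51 XOR 53 = 6
We reduce pile 1 from 51 to 6.
Tokens removed: 51 - 6 = 45
Verification: 6 XOR 6 = 0

45


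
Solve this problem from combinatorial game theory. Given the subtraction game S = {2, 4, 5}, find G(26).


The subtraction set is S = {2, 4, 5}.
G(k) = mex{ G(k - s) : s in S, s <= k }. We compute iteratively: G(0) = 0.
G(1) = mex({}) = 0
G(2) = mex({0}) = 1
G(3) = mex({0}) = 1
G(4) = mex({0, 1}) = 2
G(5) = mex({0, 1}) = 2
G(6) = mex({0, 1, 2}) = 3
G(7) = mex({1, 2}) = 0
G(8) = mex({1, 2, 3}) = 0
G(9) = mex({0, 2}) = 1
G(10) = mex({0, 2, 3}) = 1
G(11) = mex({0, 1, 3}) = 2
Observe that G(7)..G(11) = 0, 0, 1, 1, 2 repeats G(0)..G(4) = 0, 0, 1, 1, 2.
For k >= max(S) = 5, G(k) is determined by the previous 5 values G(k-5)..G(k-1); a window of 5 consecutive values has recurred shifted by 7, so by induction G(k + 7) = G(k) for all k >= 0: the sequence is periodic from the start with period 7.
One period: G(0..6) = 0, 0, 1, 1, 2, 2, 3.
26 mod 7 = 5, so G(26) = G(5) = 2.

2


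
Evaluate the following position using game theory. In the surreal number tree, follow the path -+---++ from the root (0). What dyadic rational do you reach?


Sign expansion: -+---++
Rule: track bounds (lo, hi), initially (-inf, +inf). On '+', the current value becomes lo and we move to the simplest number in (value, hi): value + 1 if hi = +inf, otherwise the midpoint (value + hi)/2. On '-', the current value becomes hi and we move to value - 1 if lo = -inf, otherwise the midpoint (lo + value)/2.
Start at 0.
Step 1: sign = -, move left. Bounds: (-inf, 0). Value = -1
Step 2: sign = +, move right. Bounds: (-1, 0). Value = -1/2
Step 3: sign = -, move left. Bounds: (-1, -1/2). Value = -3/4
Step 4: sign = -, move left. Bounds: (-1, -3/4). Value = -7/8
Step 5: sign = -, move left. Bounds: (-1, -7/8). Value = -15/16
Step 6: sign = +, move right. Bounds: (-15/16, -7/8). Value = -29/32
Step 7: sign = +, move right. Bounds: (-29/32, -7/8). Value = -57/64
The surreal number with sign expansion -+---++ is -57/64.

-57/64


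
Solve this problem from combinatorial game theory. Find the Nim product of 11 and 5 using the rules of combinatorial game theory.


Nim multiplication is bilinear over XOR: (u XOR v) * w = (u*w) XOR (v*w).
So we split each operand into its bit components and XOR the pairwise Nim products.
11 = 1 + 2 + 8 (as XOR of powers of 2).
5 = 1 + 4 (as XOR of powers of 2).
Using the standard Nim-product table on single bits:
  2*2 = 3,   2*4 = 8,   2*8 = 12,
  4*4 = 6,   4*8 = 11,  8*8 = 13,
and  1*x = x (identity), k*l = l*k (commutative).
Pairwise Nim products:
  1 * 1 = 1
  1 * 4 = 4
  2 * 1 = 2
  2 * 4 = 8
  8 * 1 = 8
  8 * 4 = 11
XOR them: 1 XOR 4 XOR 2 XOR 8 XOR 8 XOR 11 = 12.
Result: 11 * 5 = 12 (in Nim).

12


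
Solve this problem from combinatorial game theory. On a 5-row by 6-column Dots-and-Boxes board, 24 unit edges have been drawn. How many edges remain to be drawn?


Grid: 5 x 6 boxes, i.e. 6 rows and 7 columns of dots.
Horizontal edges: (rows + 1) * cols = 6 * 6 = 36
Vertical edges: rows * (cols + 1) = 5 * 7 = 35
Total edges: 36 + 35 = 71
Edges drawn: 24
Remaining: 71 - 24 = 47

47


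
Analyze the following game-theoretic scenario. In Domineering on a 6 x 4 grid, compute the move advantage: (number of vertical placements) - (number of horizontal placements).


Board is 6 x 4 (rows x cols).
Left (vertical) placements: (rows-1) * cols = 5 * 4 = 20
Right (horizontal) placements: rows * (cols-1) = 6 * 3 = 18
Advantage = Left - Right = 20 - 18 = 2

2


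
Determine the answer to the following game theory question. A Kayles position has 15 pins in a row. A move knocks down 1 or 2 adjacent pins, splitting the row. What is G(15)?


Kayles: a move removes 1 or 2 adjacent pins from a contiguous row.
Removing pins from a row of k leaves two independent rows (a, b) with a + b = k - 1 (one pin) or a + b = k - 2 (two pins); an end removal gives a = 0.
By Sprague-Grundy, G(k) = mex{ G(a) XOR G(b) } over all these splits. G(0) = 0.
G(1): splits (0,0):0^0=0 -> mex({0}) = 1
G(2): splits (0,1):0^1=1 (0,0):0^0=0 -> mex({0, 1}) = 2
G(3): splits (0,2):0^2=2 (1,1):1^1=0 (0,1):0^1=1 -> mex({0, 1, 2}) = 3
G(4): splits (0,3):0^3=3 (1,2):1^2=3 (0,2):0^2=2 (1,1):1^1=0 -> mex({0, 2, 3}) = 1
G(5): splits (0,4):0^1=1 (1,3):1^3=2 (2,2):2^2=0 (0,3):0^3=3 (1,2):1^2=3 -> mex({0, 1, 2, 3}) = 4
G(6) = mex({0, 1, 2, 4}) = 3
G(7) = mex({0, 1, 3, 4, 5}) = 2
G(8) = mex({0, 2, 3, 5, 6}) = 1
G(9) = mex({0, 1, 2, 3, 6, 7}) = 4
G(10) = mex({0, 1, 3, 4, 5, 7}) = 2
G(11) = mex({0, 1, 2, 3, 4, 5}) = 6
G(12) = mex({0, 1, 2, 3, 5, 6, 7}) = 4
G(13) = mex({0, 2, 3, 4, 6, 7}) = 1
G(14) = mex({0, 1, 4, 5, 6, 7}) = 2
G(15) = mex({0, 1, 2, 3, 4, 5, 6}) = 7
Therefore G(15) = 7.

7


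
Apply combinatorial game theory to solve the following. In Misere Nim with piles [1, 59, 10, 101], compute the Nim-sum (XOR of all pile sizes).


We need the XOR (exclusive or) of all pile sizes.
After XOR-ing pile 1 (size 1): 0 XOR 1 = 1
After XOR-ing pile 2 (size 59): 1 XOR 59 = 58
After XOR-ing pile 3 (size 10): 58 XOR 10 = 48
After XOR-ing pile 4 (size 101): 48 XOR 101 = 85
The Nim-value of this position is 85.

85


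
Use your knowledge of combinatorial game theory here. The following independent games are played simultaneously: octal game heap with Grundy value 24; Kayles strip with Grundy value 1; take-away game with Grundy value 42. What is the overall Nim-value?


By the Sprague-Grundy theorem, the Grundy value of a sum of games is the XOR of individual Grundy values.
octal game heap: Grundy value = 24. Running XOR: 0 XOR 24 = 24
Kayles strip: Grundy value = 1. Running XOR: 24 XOR 1 = 25
take-away game: Grundy value = 42. Running XOR: 25 XOR 42 = 51
The combined Grundy value is 51.

51


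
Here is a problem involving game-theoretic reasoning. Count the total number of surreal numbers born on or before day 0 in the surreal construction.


Day 0: {|} = 0 is born. Count = 1.
Day n: the number of surreal numbers born by day n is 2^(n+1) - 1.
By day 0: 2^1 - 1 = 1
By day 0: 1 surreal numbers.

1


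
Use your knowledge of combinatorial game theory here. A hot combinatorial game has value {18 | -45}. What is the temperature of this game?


The game is {18 | -45}, a switch {a | b} with numbers a > b.
Cooling {a | b} by t gives {a - t | b + t}, which stops being hot when a - t = b + t, i.e. at t = (a - b)/2. So the temperature of a switch is (a - b)/2.
Temperature = (Left option - Right option) / 2
= (18 - (-45)) / 2
= 63 / 2
= 63/2

63/2


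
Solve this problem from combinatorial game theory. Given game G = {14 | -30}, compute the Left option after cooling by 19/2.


Original game: {14 | -30} (a switch {a | b} with a > b).
Cooling by t (for t below the temperature (a - b)/2 = 22) taxes each move by t: {a | b} cooled by t is {a - t | b + t}.
Cooling amount: t = 19/2
Cooled Left option: 14 - 19/2 = 9/2
Cooled Right option: -30 + 19/2 = -41/2
Cooled game: {9/2 | -41/2}
Left option = 9/2

9/2


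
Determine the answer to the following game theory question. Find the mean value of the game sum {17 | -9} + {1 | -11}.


G1 = {17 | -9}, G2 = {1 | -11}
Each is a switch {a | b} with numbers a > b; its mean value is (a + b)/2, and mean value is additive over game sums: m(G1 + G2) = m(G1) + m(G2).
Mean of G1 = (17 + (-9))/2 = 8/2 = 4
Mean of G2 = (1 + (-11))/2 = -10/2 = -5
Mean of G1 + G2 = 4 + -5 = -1

-1


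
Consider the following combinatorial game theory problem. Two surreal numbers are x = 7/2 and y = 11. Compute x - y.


x = 7/2, y = 11
Converting to common denominator: 2
x = 7/2, y = 22/2
x - y = 7/2 - 11 = -15/2

-15/2


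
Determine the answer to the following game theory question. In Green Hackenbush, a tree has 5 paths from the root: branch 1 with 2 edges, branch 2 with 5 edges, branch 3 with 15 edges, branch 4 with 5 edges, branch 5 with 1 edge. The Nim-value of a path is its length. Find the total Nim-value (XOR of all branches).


The tree has 5 branches from the ground vertex.
In Green Hackenbush, the Nim-value of a simple path of length k is k.
Branch 1: length 2, Nim-value = 2
Branch 2: length 5, Nim-value = 5
Branch 3: length 15, Nim-value = 15
Branch 4: length 5, Nim-value = 5
Branch 5: length 1, Nim-value = 1
Total Nim-value = XOR of all branch values:
0 XOR 2 = 2
2 XOR 5 = 7
7 XOR 15 = 8
8 XOR 5 = 13
13 XOR 1 = 12
Nim-value of the tree = 12

12


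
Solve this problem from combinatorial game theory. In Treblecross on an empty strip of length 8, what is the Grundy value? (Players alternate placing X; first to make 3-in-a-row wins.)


Treblecross: place X on empty cells; 3-in-a-row wins.
Playing within two cells of an existing X lets the opponent win at once, so sensible play treats the cells i-2..i+2 around each X as dead. The player left with no safe cell loses, so this is a normal-play take-away game on strips of safe cells.
Placing X at cell i (0-indexed) of a strip of k safe cells leaves independent strips of sizes max(0, i-2) and max(0, k-i-3). Hence G(k) = mex{ G(max(0,i-2)) XOR G(max(0,k-i-3)) : 0 <= i < k }, with G(0) = 0.
G(1): splits (0,0):0^0=0 -> mex({0}) = 1
G(2): splits (0,0):0^0=0 -> mex({0}) = 1
G(3): splits (0,0):0^0=0 -> mex({0}) = 1
G(4): splits (0,1):0^1=1 (0,0):0^0=0 -> mex({0, 1}) = 2
G(5): splits (0,2):0^1=1 (0,1):0^1=1 (0,0):0^0=0 -> mex({0, 1}) = 2
G(6) = mex({1}) = 0
G(7) = mex({0, 1, 2}) = 3
G(8) = mex({0, 1, 2}) = 3
Therefore G(8) = 3.

3


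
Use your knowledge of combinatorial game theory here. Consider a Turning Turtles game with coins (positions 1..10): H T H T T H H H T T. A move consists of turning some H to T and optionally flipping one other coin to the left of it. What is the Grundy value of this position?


Coins: H T H T T H H H T T
Key fact: a single head at position k behaves exactly like a Nim heap of size k (turning it to T and optionally flipping a coin at j < k corresponds to moving the heap from k to j, or to 0), and heads combine as a disjunctive sum (two heads at the same place would cancel, matching j XOR j = 0). So the Nim-value is the XOR of the 1-indexed positions of the heads.
Face-up positions (1-indexed): [1, 3, 6, 7, 8]
XOR 0 with 1: 0 XOR 1 = 1
XOR 1 with 3: 1 XOR 3 = 2
XOR 2 with 6: 2 XOR 6 = 4
XOR 4 with 7: 4 XOR 7 = 3
XOR 3 with 8: 3 XOR 8 = 11
Nim-value = 11

11


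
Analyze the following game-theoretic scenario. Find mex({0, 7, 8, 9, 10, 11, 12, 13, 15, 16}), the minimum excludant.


Set = {0, 7, 8, 9, 10, 11, 12, 13, 15, 16}
0 is in the set.
1 is NOT in the set. This is the mex.
mex = 1

1


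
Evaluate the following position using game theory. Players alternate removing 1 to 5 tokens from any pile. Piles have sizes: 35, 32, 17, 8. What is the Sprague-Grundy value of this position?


Subtraction set: {1, 2, 3, 4, 5}
For this subtraction set, G(n) = n mod 6 (period = max + 1 = 6).
Pile 1 (size 35): G(35) = 35 mod 6 = 5
Pile 2 (size 32): G(32) = 32 mod 6 = 2
Pile 3 (size 17): G(17) = 17 mod 6 = 5
Pile 4 (size 8): G(8) = 8 mod 6 = 2
Total Grundy value = XOR of all: 5 XOR 2 XOR 5 XOR 2 = 0

0


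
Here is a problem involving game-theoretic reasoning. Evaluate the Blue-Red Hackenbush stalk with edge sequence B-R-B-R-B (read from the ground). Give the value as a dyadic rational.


Edges (from ground): B-R-B-R-B
By Berlekamp's sign-expansion rule, a Blue-Red Hackenbush stalk has the value of the surreal number whose sign sequence is the edge sequence with B -> + and R -> -.
Sign sequence: +-+-+
Trace the sign expansion in the surreal number tree, starting from 0:
Edge 1: B (sign +) -> bounds (0, +inf), value = 1
Edge 2: R (sign -) -> bounds (0, 1), value = 1/2
Edge 3: B (sign +) -> bounds (1/2, 1), value = 3/4
Edge 4: R (sign -) -> bounds (1/2, 3/4), value = 5/8
Edge 5: B (sign +) -> bounds (5/8, 3/4), value = 11/16
Game value = 11/16

11/16


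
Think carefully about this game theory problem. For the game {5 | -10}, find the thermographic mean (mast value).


Game = {5 | -10}, a switch {a | b} with numbers a > b.
Its thermograph has left wall a - t and right wall b + t, which meet at t = (a - b)/2, where both equal (a + b)/2. So the mast (mean value) is at (a + b)/2.
Mean = (5 + (-10))/2 = -5/2 = -5/2

-5/2


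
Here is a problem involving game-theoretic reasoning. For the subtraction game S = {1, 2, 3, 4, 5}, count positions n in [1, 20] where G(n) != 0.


Subtraction set S = {1, 2, 3, 4, 5}, so G(n) = n mod 6.
G(n) = 0 when n is a multiple of 6.
Multiples of 6 in [1, 20]: 3
N-positions (nonzero Grundy) = 20 - 3 = 17

17


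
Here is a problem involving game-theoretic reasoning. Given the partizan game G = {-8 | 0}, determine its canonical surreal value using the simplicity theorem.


Left options: {-8}, max = -8
Right options: {0}, min = 0
All options are numbers and max(Left) < min(Right), so by the simplicity theorem the value is the simplest (earliest-born) number strictly between -8 and 0.
Integers -7 through -1 all lie strictly between -8 and 0.
Among integers, the simplest (lowest birthday = smallest |n|; 0 is born on day 0, +-n on day n) is -1.
No non-integer in the interval can be simpler: if x is a non-integer in the interval, then floor(x) or ceil(x) also lies in the interval (the interval contains an integer), and both are proper prefixes of x's sign expansion, i.e. born earlier. So the game value is -1.
Game value = -1

-1


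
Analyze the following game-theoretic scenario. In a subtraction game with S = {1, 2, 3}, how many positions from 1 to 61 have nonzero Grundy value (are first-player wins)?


Subtraction set S = {1, 2, 3}, so G(n) = n mod 4.
G(n) = 0 when n is a multiple of 4.
Multiples of 4 in [1, 61]: 15
N-positions (nonzero Grundy) = 61 - 15 = 46

46


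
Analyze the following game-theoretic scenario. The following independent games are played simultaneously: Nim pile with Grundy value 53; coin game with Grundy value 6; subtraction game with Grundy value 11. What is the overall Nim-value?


By the Sprague-Grundy theorem, the Grundy value of a sum of games is the XOR of individual Grundy values.
Nim pile: Grundy value = 53. Running XOR: 0 XOR 53 = 53
coin game: Grundy value = 6. Running XOR: 53 XOR 6 = 51
subtraction game: Grundy value = 11. Running XOR: 51 XOR 11 = 56
The combined Grundy value is 56.

56


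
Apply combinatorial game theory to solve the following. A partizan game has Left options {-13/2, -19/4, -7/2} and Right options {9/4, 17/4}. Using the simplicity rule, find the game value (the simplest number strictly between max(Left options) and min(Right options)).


Left options: {-13/2, -19/4, -7/2}, max = -7/2
Right options: {9/4, 17/4}, min = 9/4
All options are numbers and max(Left) < min(Right), so by the simplicity theorem the value is the simplest (earliest-born) number strictly between -7/2 and 9/4.
Integers -3 through 2 all lie strictly between -7/2 and 9/4.
Among integers, the simplest (lowest birthday = smallest |n|; 0 is born on day 0, +-n on day n) is 0.
No non-integer in the interval can be simpler: if x is a non-integer in the interval, then floor(x) or ceil(x) also lies in the interval (the interval contains an integer), and both are proper prefixes of x's sign expansion, i.e. born earlier. So the game value is 0.
Game value = 0

0


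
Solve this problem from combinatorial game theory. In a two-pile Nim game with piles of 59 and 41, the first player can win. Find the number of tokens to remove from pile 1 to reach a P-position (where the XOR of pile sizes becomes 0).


Piles: 59 and 41
Current XOR: 59 XOR 41 = 18 (non-zero, so this is an N-position).
To make the XOR zero, we need to find a move that balances the piles.
For pile 1 (size 59): target = 59 XOR 18 = 41
We reduce pile 1 from 59 to 41.
Tokens removed: 59 - 41 = 18
Verification: 41 XOR 41 = 0

18


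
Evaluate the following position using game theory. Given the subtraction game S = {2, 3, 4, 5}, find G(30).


The subtraction set is S = {2, 3, 4, 5}.
G(k) = mex{ G(k - s) : s in S, s <= k }. We compute iteratively: G(0) = 0.
G(1) = mex({}) = 0
G(2) = mex({0}) = 1
G(3) = mex({0}) = 1
G(4) = mex({0, 1}) = 2
G(5) = mex({0, 1}) = 2
G(6) = mex({0, 1, 2}) = 3
G(7) = mex({1, 2}) = 0
G(8) = mex({1, 2, 3}) = 0
G(9) = mex({0, 2, 3}) = 1
G(10) = mex({0, 2, 3}) = 1
G(11) = mex({0, 1, 3}) = 2
Observe that G(7)..G(11) = 0, 0, 1, 1, 2 repeats G(0)..G(4) = 0, 0, 1, 1, 2.
For k >= max(S) = 5, G(k) is determined by the previous 5 values G(k-5)..G(k-1); a window of 5 consecutive values has recurred shifted by 7, so by induction G(k + 7) = G(k) for all k >= 0: the sequence is periodic from the start with period 7.
One period: G(0..6) = 0, 0, 1, 1, 2, 2, 3.
30 mod 7 = 2, so G(30) = G(2) = 1.

1


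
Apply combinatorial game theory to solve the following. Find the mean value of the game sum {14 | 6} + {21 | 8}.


G1 = {14 | 6}, G2 = {21 | 8}
Each is a switch {a | b} with numbers a > b; its mean value is (a + b)/2, and mean value is additive over game sums: m(G1 + G2) = m(G1) + m(G2).
Mean of G1 = (14 + (6))/2 = 20/2 = 10
Mean of G2 = (21 + (8))/2 = 29/2 = 29/2
Mean of G1 + G2 = 10 + 29/2 = 49/2

49/2


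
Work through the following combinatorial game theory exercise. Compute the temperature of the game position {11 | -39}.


The game is {11 | -39}, a switch {a | b} with numbers a > b.
Cooling {a | b} by t gives {a - t | b + t}, which stops being hot when a - t = b + t, i.e. at t = (a - b)/2. So the temperature of a switch is (a - b)/2.
Temperature = (Left option - Right option) / 2
= (11 - (-39)) / 2
= 50 / 2
= 25

25


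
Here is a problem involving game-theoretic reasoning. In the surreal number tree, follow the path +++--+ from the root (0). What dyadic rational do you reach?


Sign expansion: +++--+
Rule: track bounds (lo, hi), initially (-inf, +inf). On '+', the current value becomes lo and we move to the simplest number in (value, hi): value + 1 if hi = +inf, otherwise the midpoint (value + hi)/2. On '-', the current value becomes hi and we move to value - 1 if lo = -inf, otherwise the midpoint (lo + value)/2.
Start at 0.
Step 1: sign = +, move right. Bounds: (0, +inf). Value = 1
Step 2: sign = +, move right. Bounds: (1, +inf). Value = 2
Step 3: sign = +, move right. Bounds: (2, +inf). Value = 3
Step 4: sign = -, move left. Bounds: (2, 3). Value = 5/2
Step 5: sign = -, move left. Bounds: (2, 5/2). Value = 9/4
Step 6: sign = +, move right. Bounds: (9/4, 5/2). Value = 19/8
The surreal number with sign expansion +++--+ is 19/8.

19/8


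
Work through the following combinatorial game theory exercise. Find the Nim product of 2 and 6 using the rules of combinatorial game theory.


Nim multiplication is bilinear over XOR: (u XOR v) * w = (u*w) XOR (v*w).
So we split each operand into its bit components and XOR the pairwise Nim products.
2 = 2 (as XOR of powers of 2).
6 = 2 + 4 (as XOR of powers of 2).
Using the standard Nim-product table on single bits:
  2*2 = 3,   2*4 = 8,   2*8 = 12,
  4*4 = 6,   4*8 = 11,  8*8 = 13,
and  1*x = x (identity), k*l = l*k (commutative).
Pairwise Nim products:
  2 * 2 = 3
  2 * 4 = 8
XOR them: 3 XOR 8 = 11.
Result: 2 * 6 = 11 (in Nim).

11


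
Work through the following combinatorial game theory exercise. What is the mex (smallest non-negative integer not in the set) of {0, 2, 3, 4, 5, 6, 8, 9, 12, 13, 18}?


Set = {0, 2, 3, 4, 5, 6, 8, 9, 12, 13, 18}
0 is in the set.
1 is NOT in the set. This is the mex.
mex = 1

1


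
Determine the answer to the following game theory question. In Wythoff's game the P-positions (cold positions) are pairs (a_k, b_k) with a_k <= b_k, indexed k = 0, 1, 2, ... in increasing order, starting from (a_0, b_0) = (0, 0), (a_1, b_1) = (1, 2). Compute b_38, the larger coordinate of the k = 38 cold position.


By Wythoff's theorem, a_k = floor(k * phi) and b_k = floor(k * phi^2) = a_k + k, where phi = (1 + sqrt(5))/2 is the golden ratio.
phi = (1 + sqrt(5))/2 = 1.618034
phi^2 = phi + 1 = 2.618034
k = 38
k * phi^2 = 38 * 2.618034 = 99.485292
b_38 = floor(k * phi^2) = 99 (check: a_38 + k = 61 + 38 = 99)

99


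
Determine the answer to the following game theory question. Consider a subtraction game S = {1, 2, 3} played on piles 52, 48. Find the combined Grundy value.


Subtraction set: {1, 2, 3}
For this subtraction set, G(n) = n mod 4 (period = max + 1 = 4).
Pile 1 (size 52): G(52) = 52 mod 4 = 0
Pile 2 (size 48): G(48) = 48 mod 4 = 0
Total Grundy value = XOR of all: 0 XOR 0 = 0

0


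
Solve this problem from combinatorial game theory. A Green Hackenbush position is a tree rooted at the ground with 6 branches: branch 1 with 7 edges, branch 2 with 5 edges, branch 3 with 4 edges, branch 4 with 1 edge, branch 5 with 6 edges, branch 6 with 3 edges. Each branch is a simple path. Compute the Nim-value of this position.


The tree has 6 branches from the ground vertex.
In Green Hackenbush, the Nim-value of a simple path of length k is k.
Branch 1: length 7, Nim-value = 7
Branch 2: length 5, Nim-value = 5
Branch 3: length 4, Nim-value = 4
Branch 4: length 1, Nim-value = 1
Branch 5: length 6, Nim-value = 6
Branch 6: length 3, Nim-value = 3
Total Nim-value = XOR of all branch values:
0 XOR 7 = 7
7 XOR 5 = 2
2 XOR 4 = 6
6 XOR 1 = 7
7 XOR 6 = 1
1 XOR 3 = 2
Nim-value of the tree = 2

2


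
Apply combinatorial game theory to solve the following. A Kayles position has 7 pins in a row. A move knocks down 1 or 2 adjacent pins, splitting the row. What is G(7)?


Kayles: a move removes 1 or 2 adjacent pins from a contiguous row.
Removing pins from a row of k leaves two independent rows (a, b) with a + b = k - 1 (one pin) or a + b = k - 2 (two pins); an end removal gives a = 0.
By Sprague-Grundy, G(k) = mex{ G(a) XOR G(b) } over all these splits. G(0) = 0.
G(1): splits (0,0):0^0=0 -> mex({0}) = 1
G(2): splits (0,1):0^1=1 (0,0):0^0=0 -> mex({0, 1}) = 2
G(3): splits (0,2):0^2=2 (1,1):1^1=0 (0,1):0^1=1 -> mex({0, 1, 2}) = 3
G(4): splits (0,3):0^3=3 (1,2):1^2=3 (0,2):0^2=2 (1,1):1^1=0 -> mex({0, 2, 3}) = 1
G(5): splits (0,4):0^1=1 (1,3):1^3=2 (2,2):2^2=0 (0,3):0^3=3 (1,2):1^2=3 -> mex({0, 1, 2, 3}) = 4
G(6) = mex({0, 1, 2, 4}) = 3
G(7) = mex({0, 1, 3, 4, 5}) = 2
Therefore G(7) = 2.

2


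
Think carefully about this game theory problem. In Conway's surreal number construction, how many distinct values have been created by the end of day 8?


Day 0: {|} = 0 is born. Count = 1.
Day n: the number of surreal numbers born by day n is 2^(n+1) - 1.
By day 0: 2^1 - 1 = 1
By day 1: 2^2 - 1 = 3
By day 2: 2^3 - 1 = 7
By day 3: 2^4 - 1 = 15
By day 4: 2^5 - 1 = 31
By day 5: 2^6 - 1 = 63
By day 6: 2^7 - 1 = 127
By day 7: 2^8 - 1 = 255
By day 8: 2^9 - 1 = 511
By day 8: 511 surreal numbers.

511


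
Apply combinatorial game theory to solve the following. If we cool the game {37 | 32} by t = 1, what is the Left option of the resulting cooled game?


Original game: {37 | 32} (a switch {a | b} with a > b).
Cooling by t (for t below the temperature (a - b)/2 = 5/2) taxes each move by t: {a | b} cooled by t is {a - t | b + t}.
Cooling amount: t = 1
Cooled Left option: 37 - 1 = 36
Cooled Right option: 32 + 1 = 33
Cooled game: {36 | 33}
Left option = 36

36


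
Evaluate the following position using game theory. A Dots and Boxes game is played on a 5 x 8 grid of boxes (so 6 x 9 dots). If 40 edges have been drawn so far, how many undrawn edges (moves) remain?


Grid: 5 x 8 boxes, i.e. 6 rows and 9 columns of dots.
Horizontal edges: (rows + 1) * cols = 6 * 8 = 48
Vertical edges: rows * (cols + 1) = 5 * 9 = 45
Total edges: 48 + 45 = 93
Edges drawn: 40
Remaining: 93 - 40 = 53

53


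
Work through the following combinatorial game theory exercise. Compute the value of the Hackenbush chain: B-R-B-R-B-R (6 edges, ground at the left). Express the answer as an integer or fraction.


Edges (from ground): B-R-B-R-B-R
By Berlekamp's sign-expansion rule, a Blue-Red Hackenbush stalk has the value of the surreal number whose sign sequence is the edge sequence with B -> + and R -> -.
Sign sequence: +-+-+-
Trace the sign expansion in the surreal number tree, starting from 0:
Edge 1: B (sign +) -> bounds (0, +inf), value = 1
Edge 2: R (sign -) -> bounds (0, 1), value = 1/2
Edge 3: B (sign +) -> bounds (1/2, 1), value = 3/4
Edge 4: R (sign -) -> bounds (1/2, 3/4), value = 5/8
Edge 5: B (sign +) -> bounds (5/8, 3/4), value = 11/16
Edge 6: R (sign -) -> bounds (5/8, 11/16), value = 21/32
Game value = 21/32

21/32


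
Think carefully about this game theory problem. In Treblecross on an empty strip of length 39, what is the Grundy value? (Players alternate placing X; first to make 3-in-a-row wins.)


Treblecross: place X on empty cells; 3-in-a-row wins.
Playing within two cells of an existing X lets the opponent win at once, so sensible play treats the cells i-2..i+2 around each X as dead. The player left with no safe cell loses, so this is a normal-play take-away game on strips of safe cells.
Placing X at cell i (0-indexed) of a strip of k safe cells leaves independent strips of sizes max(0, i-2) and max(0, k-i-3). Hence G(k) = mex{ G(max(0,i-2)) XOR G(max(0,k-i-3)) : 0 <= i < k }, with G(0) = 0.
G(1): splits (0,0):0^0=0 -> mex({0}) = 1
G(2): splits (0,0):0^0=0 -> mex({0}) = 1
G(3): splits (0,0):0^0=0 -> mex({0}) = 1
G(4): splits (0,1):0^1=1 (0,0):0^0=0 -> mex({0, 1}) = 2
G(5): splits (0,2):0^1=1 (0,1):0^1=1 (0,0):0^0=0 -> mex({0, 1}) = 2
G(6) = mex({1}) = 0
G(7) = mex({0, 1, 2}) = 3
G(8) = mex({0, 1, 2}) = 3
G(9) = mex({0, 2}) = 1
G(10) = mex({0, 2, 3}) = 1
G(11) = mex({0, 3}) = 1
G(12) = mex({1, 3}) = 0
G(13) = mex({0, 1, 2, 3}) = 4
G(14) = mex({0, 1, 2}) = 3
G(15) = mex({0, 1, 2}) = 3
G(16) = mex({0, 1, 2, 4}) = 3
G(17) = mex({0, 1, 3, 4}) = 2
G(18) = mex({0, 1, 3, 4}) = 2
G(19) = mex({0, 1, 3, 5}) = 2
G(20) = mex({0, 1, 2, 3, 5}) = 4
G(21) = mex({0, 1, 2, 3, 5}) = 4
G(22) = mex({1, 2, 6}) = 0
G(23) = mex({0, 1, 2, 3, 4, 6}) = 5
G(24) = mex({0, 1, 2, 3, 4}) = 5
G(25) = mex({0, 1, 3, 4, 7}) = 2
G(26) = mex({0, 1, 3, 4, 5, 7}) = 2
G(27) = mex({0, 1, 3, 5}) = 2
G(28) = mex({0, 1, 2, 5}) = 3
G(29) = mex({0, 1, 2, 4, 5, 6}) = 3
G(30) = mex({1, 2, 4, 6}) = 0
G(31) = mex({0, 1, 2, 3, 4, 6}) = 5
G(32) = mex({1, 2, 3, 4, 7}) = 0
G(33) = mex({0, 3, 7}) = 1
G(34) = mex({0, 2, 3, 5, 7}) = 1
G(35) = mex({0, 2, 3, 5, 6}) = 1
G(36) = mex({0, 1, 2, 5, 6}) = 3
G(37) = mex({0, 1, 2, 4, 5, 6}) = 3
G(38) = mex({0, 1, 2, 4}) = 3
G(39) = mex({0, 1, 2, 3, 4, 7}) = 5
Therefore G(39) = 5.

5
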